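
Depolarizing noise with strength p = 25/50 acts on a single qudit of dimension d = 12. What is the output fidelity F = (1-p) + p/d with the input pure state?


F = (1-p) + p/d
= (1 - 0.5000) + 0.5000/12
= 0.5000 + 0.0417
= 0.5417

0.5417


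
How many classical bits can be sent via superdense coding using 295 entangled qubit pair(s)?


Superdense coding allows 2 classical bits per shared entangled pair.
295 pair(s) -> 2 * 295 = 590 classical bits

590


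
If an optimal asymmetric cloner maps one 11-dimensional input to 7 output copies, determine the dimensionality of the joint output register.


Output space = H^(tensor 7) where dim(H) = 11
dim = 11^7
= 121 (after 2 factors)
= 1331 (after 3 factors)
= 14641 (after 4 factors)
= 161051 (after 5 factors)
= 1771561 (after 6 factors)
= 19487171 (after 7 factors)
= 19487171

19487171


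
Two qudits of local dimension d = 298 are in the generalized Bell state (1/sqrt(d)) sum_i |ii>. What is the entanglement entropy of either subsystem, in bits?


For a maximally entangled state in d x d:
S = log2(d) = log2(298)
= 8.2192

8.2192


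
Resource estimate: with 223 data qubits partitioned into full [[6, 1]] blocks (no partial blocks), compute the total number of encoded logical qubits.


Each code block uses 6 physical qubits for 1 logical qubit(s).
Number of complete blocks = floor(223 / 6) = 37
Logical qubits = 37 * 1
= 37

37


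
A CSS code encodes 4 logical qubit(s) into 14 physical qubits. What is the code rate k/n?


Code rate R = k/n
= 4/14
= 0.2857

0.2857


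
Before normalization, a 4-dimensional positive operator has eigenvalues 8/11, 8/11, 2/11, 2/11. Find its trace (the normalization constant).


tr(M) = sum of eigenvalues
= 8/11 + 8/11 + 2/11 + 2/11
= 20/11
= 1.8182

1.8182


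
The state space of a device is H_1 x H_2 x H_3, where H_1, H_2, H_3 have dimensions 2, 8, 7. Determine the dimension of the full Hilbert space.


dim(H_1 x H_2 x H_3) = 2 * 8 * 7
= 16 * 7
= 112

112


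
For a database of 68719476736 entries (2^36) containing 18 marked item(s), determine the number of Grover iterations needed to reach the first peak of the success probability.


After j Grover iterations the success probability is P(j) = sin^2((2j+1)*theta), where sin(theta) = sqrt(k/N).
N = 2^36 = 68719476736, k = 18
sin(theta) = sqrt(k/N) = 1.618438983e-05
theta = arcsin(sqrt(k/N)) = 1.618438983e-05 rad
P(j) reaches its first maximum when (2j+1)*theta is as close as possible to pi/2, i.e. j = round(pi/(4*theta) - 1/2).
pi/(4*theta) - 1/2 = 48527.6294
(For comparison, the common estimate pi/4 * sqrt(N/k) = 48528.1294; the exact maximiser is used here.)
Optimal iterations = 48528

48528


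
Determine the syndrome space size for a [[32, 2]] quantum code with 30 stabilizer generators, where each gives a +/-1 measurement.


Each stabilizer generator gives a binary (+1 or -1) measurement outcome.
With 30 independent generators:
Total syndromes = 2^30
= 1073741824

1073741824


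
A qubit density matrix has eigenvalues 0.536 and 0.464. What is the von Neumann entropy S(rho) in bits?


S = -p*log2(p) - (1-p)*log2(1-p)
p = 0.5360, 1-p = 0.4640
= -0.5360 * log2(0.5360) - 0.4640 * log2(0.4640)
= -(-0.4822) - (-0.5140)
= 0.9963

0.9963


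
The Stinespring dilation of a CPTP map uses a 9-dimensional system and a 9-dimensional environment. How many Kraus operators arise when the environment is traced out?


Tracing out the environment in an orthonormal basis {|i>_E} gives Kraus operators K_i = <i|_E U |0>_E.
Number of Kraus operators = dim(H_env) = d_env
= 9

9


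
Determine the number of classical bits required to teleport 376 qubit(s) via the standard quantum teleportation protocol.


Quantum teleportation requires 2 classical bits per qubit teleported.
376 qubit(s) -> 2 * 376 = 752 classical bits

752


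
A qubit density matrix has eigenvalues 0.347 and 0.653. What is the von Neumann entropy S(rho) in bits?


S = -p*log2(p) - (1-p)*log2(1-p)
p = 0.3470, 1-p = 0.6530
= -0.3470 * log2(0.3470) - 0.6530 * log2(0.6530)
= -(-0.5299) - (-0.4015)
= 0.9314

0.9314


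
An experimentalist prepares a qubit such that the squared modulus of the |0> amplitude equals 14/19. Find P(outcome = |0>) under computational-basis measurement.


|alpha|^2 = 14/19 = 0.7368
|beta|^2 = 1 - 14/19 = 5/19 = 0.2632
P(|0>) = |alpha|^2 = 0.7368

0.7368


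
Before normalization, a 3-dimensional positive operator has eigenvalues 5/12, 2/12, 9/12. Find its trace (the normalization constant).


tr(M) = sum of eigenvalues
= 5/12 + 2/12 + 9/12
= 16/12
= 1.3333

1.3333


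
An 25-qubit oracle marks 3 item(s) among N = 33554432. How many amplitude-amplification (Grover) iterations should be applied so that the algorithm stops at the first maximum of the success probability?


After j Grover iterations the success probability is P(j) = sin^2((2j+1)*theta), where sin(theta) = sqrt(k/N).
N = 2^25 = 33554432, k = 3
sin(theta) = sqrt(k/N) = 0.0002990099784
theta = arcsin(sqrt(k/N)) = 0.0002990099828 rad
P(j) reaches its first maximum when (2j+1)*theta is as close as possible to pi/2, i.e. j = round(pi/(4*theta) - 1/2).
pi/(4*theta) - 1/2 = 2626.1620
(For comparison, the common estimate pi/4 * sqrt(N/k) = 2626.6621; the exact maximiser is used here.)
Optimal iterations = 2626

2626


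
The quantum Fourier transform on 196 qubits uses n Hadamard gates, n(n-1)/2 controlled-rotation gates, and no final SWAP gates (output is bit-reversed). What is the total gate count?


Hadamard gates: 196
Controlled rotations: n*(n-1)/2 = 196*195/2 = 19110
SWAP gates: 0 (omitted)
Total = 196 + 19110
= 19306

19306


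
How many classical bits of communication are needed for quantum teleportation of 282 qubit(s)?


Quantum teleportation requires 2 classical bits per qubit teleported.
282 qubit(s) -> 2 * 282 = 564 classical bits

564


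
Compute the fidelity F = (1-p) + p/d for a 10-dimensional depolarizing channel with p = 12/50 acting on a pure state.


F = (1-p) + p/d
= (1 - 0.2400) + 0.2400/10
= 0.7600 + 0.0240
= 0.7840

0.7840


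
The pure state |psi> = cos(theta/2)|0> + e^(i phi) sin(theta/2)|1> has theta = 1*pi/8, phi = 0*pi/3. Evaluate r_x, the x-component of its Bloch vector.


theta = 0.3927, phi = 0.0000
r_x = sin(theta)*cos(phi) = 0.3827 * 1.0000
r_x = 0.3827

0.3827


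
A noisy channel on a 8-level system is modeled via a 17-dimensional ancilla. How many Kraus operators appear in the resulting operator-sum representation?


Tracing out the environment in an orthonormal basis {|i>_E} gives Kraus operators K_i = <i|_E U |0>_E.
Number of Kraus operators = dim(H_env) = d_env
= 17

17


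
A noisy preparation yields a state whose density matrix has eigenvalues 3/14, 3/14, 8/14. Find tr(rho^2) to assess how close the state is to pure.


tr(rho^2) = sum of eigenvalues squared
= (3/14)^2 + (3/14)^2 + (8/14)^2
= (9 + 9 + 64) / 196
= 82/196
= 0.4184

0.4184


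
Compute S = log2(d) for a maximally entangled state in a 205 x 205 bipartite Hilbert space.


For a maximally entangled state in d x d:
S = log2(d) = log2(205)
= 7.6795

7.6795


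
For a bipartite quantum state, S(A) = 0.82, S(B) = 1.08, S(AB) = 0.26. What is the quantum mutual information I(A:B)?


I(A:B) = S(A) + S(B) - S(AB)
= 0.82 + 1.08 - 0.26
= 1.6400

1.6400


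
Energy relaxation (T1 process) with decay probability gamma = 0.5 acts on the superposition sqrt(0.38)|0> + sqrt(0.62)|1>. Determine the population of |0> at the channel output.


For amplitude damping with parameter gamma on state sqrt(a)|0> + sqrt(b)|1>:
alpha^2 = 0.38, beta^2 = 0.62
P(|0>) = alpha^2 + gamma * beta^2
= 0.38 + 0.5 * 0.62
= 0.38 + 0.3100
= 0.6900

0.6900


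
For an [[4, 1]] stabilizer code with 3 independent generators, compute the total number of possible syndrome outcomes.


Each stabilizer generator gives a binary (+1 or -1) measurement outcome.
With 3 independent generators:
Total syndromes = 2^3
= 8

8


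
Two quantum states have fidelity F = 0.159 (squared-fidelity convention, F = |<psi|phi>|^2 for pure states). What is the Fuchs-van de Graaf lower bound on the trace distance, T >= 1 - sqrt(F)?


Fuchs-van de Graaf (squared-fidelity convention): 1 - sqrt(F) <= T <= sqrt(1 - F).
Lower bound: T >= 1 - sqrt(F)
sqrt(F) = sqrt(0.159) = 0.3987
T >= 1 - 0.3987
T >= 0.6013

0.6013


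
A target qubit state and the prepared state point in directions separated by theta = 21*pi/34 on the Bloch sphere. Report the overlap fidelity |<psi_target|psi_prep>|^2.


For states separated by angle theta on Bloch sphere:
F = cos^2(theta/2)
theta = 21*pi/34 = 1.9404
theta/2 = 0.9702
cos(theta/2) = 0.5651
F = 0.3194

0.3194


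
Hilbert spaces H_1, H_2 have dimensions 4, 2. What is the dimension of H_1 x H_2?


dim(H_1 x H_2) = 4 * 2
= 8

8


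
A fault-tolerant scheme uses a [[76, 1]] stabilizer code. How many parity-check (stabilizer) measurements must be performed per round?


For an [[n,k]] stabilizer code:
Number of stabilizer generators = n - k
= 76 - 1
= 75

75


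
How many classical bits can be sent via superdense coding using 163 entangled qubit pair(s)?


Superdense coding allows 2 classical bits per shared entangled pair.
163 pair(s) -> 2 * 163 = 326 classical bits

326


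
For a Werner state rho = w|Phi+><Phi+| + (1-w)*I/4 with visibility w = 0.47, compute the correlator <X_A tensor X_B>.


|Phi+> = (|00> + |11>)/sqrt(2)
For the pure Bell state, <X_A X_B> = +1 (Bell-state Pauli correlator).
The maximally-mixed part I/4 has tr(I/4 * P tensor P) = 0 for any traceless Pauli P.
So <X_A X_B>_rho = w * (+1) + (1 - w) * 0
= 0.47 * (+1)
= 0.4700

0.4700


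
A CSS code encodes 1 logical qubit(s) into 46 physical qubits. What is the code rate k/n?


Code rate R = k/n
= 1/46
= 0.0217

0.0217


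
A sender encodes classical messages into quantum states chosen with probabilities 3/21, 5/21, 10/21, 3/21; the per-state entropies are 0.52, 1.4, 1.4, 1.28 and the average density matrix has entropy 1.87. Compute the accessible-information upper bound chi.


chi = S(rho) - sum_i p_i * S(rho_i)
Weighted entropy = 3/21 * 0.52 + 5/21 * 1.4 + 10/21 * 1.4 + 3/21 * 1.28
= 1.2571
chi = 1.87 - 1.2571
= 0.6129

0.6129


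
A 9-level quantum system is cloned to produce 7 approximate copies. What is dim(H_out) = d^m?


Output space = H^(tensor 7) where dim(H) = 9
dim = 9^7
= 81 (after 2 factors)
= 729 (after 3 factors)
= 6561 (after 4 factors)
= 59049 (after 5 factors)
= 531441 (after 6 factors)
= 4782969 (after 7 factors)
= 4782969

4782969


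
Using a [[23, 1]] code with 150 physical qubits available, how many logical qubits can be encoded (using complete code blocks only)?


Each code block uses 23 physical qubits for 1 logical qubit(s).
Number of complete blocks = floor(150 / 23) = 6
Logical qubits = 6 * 1
= 6

6


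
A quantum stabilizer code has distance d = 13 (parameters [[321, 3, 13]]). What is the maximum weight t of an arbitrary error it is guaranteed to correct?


Code parameters: [[321, 3, 13]], distance d = 13.
Number of correctable errors = floor((d-1)/2)
= floor((13 - 1)/2)
= floor(12/2)
= 6

6


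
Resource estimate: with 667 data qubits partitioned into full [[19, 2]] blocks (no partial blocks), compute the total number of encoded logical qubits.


Each code block uses 19 physical qubits for 2 logical qubit(s).
Number of complete blocks = floor(667 / 19) = 35
Logical qubits = 35 * 2
= 70

70


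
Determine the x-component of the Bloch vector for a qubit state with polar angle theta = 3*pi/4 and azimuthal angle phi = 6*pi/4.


theta = 2.3562, phi = 4.7124
r_x = sin(theta)*cos(phi) = 0.7071 * 0.0000
r_x = 0.0000

0.0000


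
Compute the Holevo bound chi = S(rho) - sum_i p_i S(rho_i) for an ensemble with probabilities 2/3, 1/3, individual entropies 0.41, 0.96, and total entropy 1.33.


chi = S(rho) - sum_i p_i * S(rho_i)
Weighted entropy = 2/3 * 0.41 + 1/3 * 0.96
= 0.5933
chi = 1.33 - 0.5933
= 0.7367

0.7367


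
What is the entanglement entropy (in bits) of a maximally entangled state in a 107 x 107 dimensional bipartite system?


For a maximally entangled state in d x d:
S = log2(d) = log2(107)
= 6.7415

6.7415


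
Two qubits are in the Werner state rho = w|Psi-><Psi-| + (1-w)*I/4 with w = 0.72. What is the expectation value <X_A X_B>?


|Psi-> = (|01> - |10>)/sqrt(2)
For the pure Bell state, <X_A X_B> = -1 (Bell-state Pauli correlator).
The maximally-mixed part I/4 has tr(I/4 * P tensor P) = 0 for any traceless Pauli P.
So <X_A X_B>_rho = w * (-1) + (1 - w) * 0
= 0.72 * (-1)
= -0.7200

-0.7200


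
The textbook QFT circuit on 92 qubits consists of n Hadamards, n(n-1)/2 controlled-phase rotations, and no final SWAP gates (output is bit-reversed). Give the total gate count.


Hadamard gates: 92
Controlled rotations: n*(n-1)/2 = 92*91/2 = 4186
SWAP gates: 0 (omitted)
Total = 92 + 4186
= 4278

4278


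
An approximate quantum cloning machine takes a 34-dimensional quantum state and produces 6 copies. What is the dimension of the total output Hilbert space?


Output space = H^(tensor 6) where dim(H) = 34
dim = 34^6
= 1156 (after 2 factors)
= 39304 (after 3 factors)
= 1336336 (after 4 factors)
= 45435424 (after 5 factors)
= 1544804416 (after 6 factors)
= 1544804416

1544804416


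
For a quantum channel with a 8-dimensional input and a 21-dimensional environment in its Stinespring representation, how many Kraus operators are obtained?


Tracing out the environment in an orthonormal basis {|i>_E} gives Kraus operators K_i = <i|_E U |0>_E.
Number of Kraus operators = dim(H_env) = d_env
= 21

21


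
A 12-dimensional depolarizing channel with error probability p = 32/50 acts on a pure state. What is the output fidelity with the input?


F = (1-p) + p/d
= (1 - 0.6400) + 0.6400/12
= 0.3600 + 0.0533
= 0.4133

0.4133


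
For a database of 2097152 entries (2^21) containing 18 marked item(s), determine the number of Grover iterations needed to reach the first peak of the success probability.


After j Grover iterations the success probability is P(j) = sin^2((2j+1)*theta), where sin(theta) = sqrt(k/N).
N = 2^21 = 2097152, k = 18
sin(theta) = sqrt(k/N) = 0.0029296875
theta = arcsin(sqrt(k/N)) = 0.002929691691 rad
P(j) reaches its first maximum when (2j+1)*theta is as close as possible to pi/2, i.e. j = round(pi/(4*theta) - 1/2).
pi/(4*theta) - 1/2 = 267.5822
(For comparison, the common estimate pi/4 * sqrt(N/k) = 268.0826; the exact maximiser is used here.)
Optimal iterations = 268

268


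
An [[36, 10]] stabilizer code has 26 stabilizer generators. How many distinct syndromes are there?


Each stabilizer generator gives a binary (+1 or -1) measurement outcome.
With 26 independent generators:
Total syndromes = 2^26
= 67108864

67108864


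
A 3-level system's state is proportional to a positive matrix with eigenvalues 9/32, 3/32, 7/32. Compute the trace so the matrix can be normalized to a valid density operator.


tr(M) = sum of eigenvalues
= 9/32 + 3/32 + 7/32
= 19/32
= 0.5938

0.5938


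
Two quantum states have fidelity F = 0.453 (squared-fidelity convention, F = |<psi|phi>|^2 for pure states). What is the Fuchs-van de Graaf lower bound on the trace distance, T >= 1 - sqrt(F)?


Fuchs-van de Graaf (squared-fidelity convention): 1 - sqrt(F) <= T <= sqrt(1 - F).
Lower bound: T >= 1 - sqrt(F)
sqrt(F) = sqrt(0.453) = 0.6731
T >= 1 - 0.6731
T >= 0.3269

0.3269


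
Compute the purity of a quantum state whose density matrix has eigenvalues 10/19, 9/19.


tr(rho^2) = sum of eigenvalues squared
= (10/19)^2 + (9/19)^2
= (100 + 81) / 361
= 181/361
= 0.5014

0.5014


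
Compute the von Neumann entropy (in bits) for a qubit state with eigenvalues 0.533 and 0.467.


S = -p*log2(p) - (1-p)*log2(1-p)
p = 0.5330, 1-p = 0.4670
= -0.5330 * log2(0.5330) - 0.4670 * log2(0.4670)
= -(-0.4839) - (-0.5130)
= 0.9969

0.9969


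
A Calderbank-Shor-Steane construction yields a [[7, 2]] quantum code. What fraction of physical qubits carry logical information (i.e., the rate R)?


Code rate R = k/n
= 2/7
= 0.2857

0.2857


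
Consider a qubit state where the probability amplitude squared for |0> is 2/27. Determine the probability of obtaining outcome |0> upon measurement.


|alpha|^2 = 2/27 = 0.0741
|beta|^2 = 1 - 2/27 = 25/27 = 0.9259
P(|0>) = |alpha|^2 = 0.0741

0.0741


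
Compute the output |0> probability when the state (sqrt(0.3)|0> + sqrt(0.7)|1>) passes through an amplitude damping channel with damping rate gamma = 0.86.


For amplitude damping with parameter gamma on state sqrt(a)|0> + sqrt(b)|1>:
alpha^2 = 0.3, beta^2 = 0.7
P(|0>) = alpha^2 + gamma * beta^2
= 0.3 + 0.86 * 0.7
= 0.3 + 0.6020
= 0.9020

0.9020


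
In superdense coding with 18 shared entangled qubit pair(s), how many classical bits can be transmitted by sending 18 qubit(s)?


Superdense coding allows 2 classical bits per shared entangled pair.
18 pair(s) -> 2 * 18 = 36 classical bits

36


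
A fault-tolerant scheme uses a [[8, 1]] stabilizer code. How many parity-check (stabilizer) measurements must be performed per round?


For an [[n,k]] stabilizer code:
Number of stabilizer generators = n - k
= 8 - 1
= 7

7


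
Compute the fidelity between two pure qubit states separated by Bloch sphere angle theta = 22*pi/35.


For states separated by angle theta on Bloch sphere:
F = cos^2(theta/2)
theta = 22*pi/35 = 1.9747
theta/2 = 0.9874
cos(theta/2) = 0.5509
F = 0.3035

0.3035


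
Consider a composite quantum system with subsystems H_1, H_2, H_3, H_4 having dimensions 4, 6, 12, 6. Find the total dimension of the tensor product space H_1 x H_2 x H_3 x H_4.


dim(H_1 x H_2 x H_3 x H_4) = 4 * 6 * 12 * 6
= 24 * 12 * 6
= 288 * 6
= 1728

1728


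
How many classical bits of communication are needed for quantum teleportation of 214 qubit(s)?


Quantum teleportation requires 2 classical bits per qubit teleported.
214 qubit(s) -> 2 * 214 = 428 classical bits

428


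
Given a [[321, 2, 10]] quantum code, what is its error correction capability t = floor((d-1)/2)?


Code parameters: [[321, 2, 10]], distance d = 10.
Number of correctable errors = floor((d-1)/2)
= floor((10 - 1)/2)
= floor(9/2)
= 4

4


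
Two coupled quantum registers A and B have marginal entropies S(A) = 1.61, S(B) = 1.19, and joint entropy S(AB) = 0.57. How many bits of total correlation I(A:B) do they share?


I(A:B) = S(A) + S(B) - S(AB)
= 1.61 + 1.19 - 0.57
= 2.2300

2.2300


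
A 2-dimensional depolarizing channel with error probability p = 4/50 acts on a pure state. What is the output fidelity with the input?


F = (1-p) + p/d
= (1 - 0.0800) + 0.0800/2
= 0.9200 + 0.0400
= 0.9600

0.9600


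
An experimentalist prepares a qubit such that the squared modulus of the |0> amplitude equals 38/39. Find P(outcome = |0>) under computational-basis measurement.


|alpha|^2 = 38/39 = 0.9744
|beta|^2 = 1 - 38/39 = 1/39 = 0.0256
P(|0>) = |alpha|^2 = 0.9744

0.9744


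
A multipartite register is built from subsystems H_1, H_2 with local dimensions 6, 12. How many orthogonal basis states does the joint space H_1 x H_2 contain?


dim(H_1 x H_2) = 6 * 12
= 72

72


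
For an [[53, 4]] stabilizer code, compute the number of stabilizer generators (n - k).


For an [[n,k]] stabilizer code:
Number of stabilizer generators = n - k
= 53 - 4
= 49

49


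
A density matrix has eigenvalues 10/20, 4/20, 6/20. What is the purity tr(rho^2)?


tr(rho^2) = sum of eigenvalues squared
= (10/20)^2 + (4/20)^2 + (6/20)^2
= (100 + 16 + 36) / 400
= 152/400
= 0.3800

0.3800


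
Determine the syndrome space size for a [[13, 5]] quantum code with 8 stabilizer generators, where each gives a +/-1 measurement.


Each stabilizer generator gives a binary (+1 or -1) measurement outcome.
With 8 independent generators:
Total syndromes = 2^8
= 256

256


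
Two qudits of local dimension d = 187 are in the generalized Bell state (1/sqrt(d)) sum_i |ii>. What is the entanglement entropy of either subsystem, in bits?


For a maximally entangled state in d x d:
S = log2(d) = log2(187)
= 7.5469

7.5469


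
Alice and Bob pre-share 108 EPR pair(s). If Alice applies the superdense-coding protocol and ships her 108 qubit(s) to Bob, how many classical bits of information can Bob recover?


Superdense coding allows 2 classical bits per shared entangled pair.
108 pair(s) -> 2 * 108 = 216 classical bits

216


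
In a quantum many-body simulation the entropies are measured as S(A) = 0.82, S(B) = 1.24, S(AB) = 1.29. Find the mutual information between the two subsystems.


I(A:B) = S(A) + S(B) - S(AB)
= 0.82 + 1.24 - 1.29
= 0.7700

0.7700


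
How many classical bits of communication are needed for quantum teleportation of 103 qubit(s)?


Quantum teleportation requires 2 classical bits per qubit teleported.
103 qubit(s) -> 2 * 103 = 206 classical bits

206


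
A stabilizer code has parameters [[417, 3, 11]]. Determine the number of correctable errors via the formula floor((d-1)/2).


Code parameters: [[417, 3, 11]], distance d = 11.
Number of correctable errors = floor((d-1)/2)
= floor((11 - 1)/2)
= floor(10/2)
= 5

5


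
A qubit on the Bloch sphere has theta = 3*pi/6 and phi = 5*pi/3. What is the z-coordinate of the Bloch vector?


theta = 1.5708, phi = 5.2360
r_z = cos(theta) = 0.0000

0.0000


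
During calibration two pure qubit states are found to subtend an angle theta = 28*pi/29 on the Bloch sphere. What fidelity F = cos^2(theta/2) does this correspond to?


For states separated by angle theta on Bloch sphere:
F = cos^2(theta/2)
theta = 28*pi/29 = 3.0333
theta/2 = 1.5166
cos(theta/2) = 0.0541
F = 0.0029

0.0029


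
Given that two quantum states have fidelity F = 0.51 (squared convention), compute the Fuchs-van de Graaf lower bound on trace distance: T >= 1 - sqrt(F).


Fuchs-van de Graaf (squared-fidelity convention): 1 - sqrt(F) <= T <= sqrt(1 - F).
Lower bound: T >= 1 - sqrt(F)
sqrt(F) = sqrt(0.51) = 0.7141
T >= 1 - 0.7141
T >= 0.2859

0.2859


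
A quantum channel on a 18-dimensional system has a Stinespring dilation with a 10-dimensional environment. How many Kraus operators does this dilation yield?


Tracing out the environment in an orthonormal basis {|i>_E} gives Kraus operators K_i = <i|_E U |0>_E.
Number of Kraus operators = dim(H_env) = d_env
= 10

10


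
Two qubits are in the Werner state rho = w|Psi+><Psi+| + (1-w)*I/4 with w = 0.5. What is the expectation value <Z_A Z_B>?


|Psi+> = (|01> + |10>)/sqrt(2)
For the pure Bell state, <Z_A Z_B> = -1 (Bell-state Pauli correlator).
The maximally-mixed part I/4 has tr(I/4 * P tensor P) = 0 for any traceless Pauli P.
So <Z_A Z_B>_rho = w * (-1) + (1 - w) * 0
= 0.5 * (-1)
= -0.5000

-0.5000


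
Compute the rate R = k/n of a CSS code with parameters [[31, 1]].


Code rate R = k/n
= 1/31
= 0.0323

0.0323


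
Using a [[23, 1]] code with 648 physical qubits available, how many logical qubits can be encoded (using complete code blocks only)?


Each code block uses 23 physical qubits for 1 logical qubit(s).
Number of complete blocks = floor(648 / 23) = 28
Logical qubits = 28 * 1
= 28

28


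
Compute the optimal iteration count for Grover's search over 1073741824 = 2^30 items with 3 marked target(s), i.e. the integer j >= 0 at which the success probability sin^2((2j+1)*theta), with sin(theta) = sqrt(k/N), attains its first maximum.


After j Grover iterations the success probability is P(j) = sin^2((2j+1)*theta), where sin(theta) = sqrt(k/N).
N = 2^30 = 1073741824, k = 3
sin(theta) = sqrt(k/N) = 5.285799584e-05
theta = arcsin(sqrt(k/N)) = 5.285799586e-05 rad
P(j) reaches its first maximum when (2j+1)*theta is as close as possible to pi/2, i.e. j = round(pi/(4*theta) - 1/2).
pi/(4*theta) - 1/2 = 14858.1444
(For comparison, the common estimate pi/4 * sqrt(N/k) = 14858.6444; the exact maximiser is used here.)
Optimal iterations = 14858

14858


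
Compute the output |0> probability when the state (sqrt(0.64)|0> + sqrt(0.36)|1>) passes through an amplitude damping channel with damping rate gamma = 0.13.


For amplitude damping with parameter gamma on state sqrt(a)|0> + sqrt(b)|1>:
alpha^2 = 0.64, beta^2 = 0.36
P(|0>) = alpha^2 + gamma * beta^2
= 0.64 + 0.13 * 0.36
= 0.64 + 0.0468
= 0.6868

0.6868


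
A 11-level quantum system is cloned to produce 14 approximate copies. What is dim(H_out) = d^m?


Output space = H^(tensor 14) where dim(H) = 11
dim = 11^14
= 121 (after 2 factors)
= 1331 (after 3 factors)
= 14641 (after 4 factors)
= 161051 (after 5 factors)
= 1771561 (after 6 factors)
= 19487171 (after 7 factors)
= 214358881 (after 8 factors)
= 2357947691 (after 9 factors)
= 25937424601 (after 10 factors)
= 285311670611 (after 11 factors)
= 3138428376721 (after 12 factors)
= 34522712143931 (after 13 factors)
= 379749833583241 (after 14 factors)
= 379749833583241

379749833583241


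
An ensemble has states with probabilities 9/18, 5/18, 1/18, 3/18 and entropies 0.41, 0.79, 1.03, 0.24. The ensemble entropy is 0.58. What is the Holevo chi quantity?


chi = S(rho) - sum_i p_i * S(rho_i)
Weighted entropy = 9/18 * 0.41 + 5/18 * 0.79 + 1/18 * 1.03 + 3/18 * 0.24
= 0.5217
chi = 0.58 - 0.5217
= 0.0583

0.0583


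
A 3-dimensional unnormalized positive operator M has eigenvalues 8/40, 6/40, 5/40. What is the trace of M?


tr(M) = sum of eigenvalues
= 8/40 + 6/40 + 5/40
= 19/40
= 0.4750

0.4750


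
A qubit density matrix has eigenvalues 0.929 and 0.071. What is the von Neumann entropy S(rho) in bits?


S = -p*log2(p) - (1-p)*log2(1-p)
p = 0.9290, 1-p = 0.0710
= -0.9290 * log2(0.9290) - 0.0710 * log2(0.0710)
= -(-0.0987) - (-0.2709)
= 0.3696

0.3696


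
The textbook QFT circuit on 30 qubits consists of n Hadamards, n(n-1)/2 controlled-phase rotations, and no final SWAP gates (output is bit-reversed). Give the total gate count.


Hadamard gates: 30
Controlled rotations: n*(n-1)/2 = 30*29/2 = 435
SWAP gates: 0 (omitted)
Total = 30 + 435
= 465

465


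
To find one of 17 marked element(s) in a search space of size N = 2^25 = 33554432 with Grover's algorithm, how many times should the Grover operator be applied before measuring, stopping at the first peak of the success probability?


After j Grover iterations the success probability is P(j) = sin^2((2j+1)*theta), where sin(theta) = sqrt(k/N).
N = 2^25 = 33554432, k = 17
sin(theta) = sqrt(k/N) = 0.00071178612
theta = arcsin(sqrt(k/N)) = 0.0007117861801 rad
P(j) reaches its first maximum when (2j+1)*theta is as close as possible to pi/2, i.e. j = round(pi/(4*theta) - 1/2).
pi/(4*theta) - 1/2 = 1102.9187
(For comparison, the common estimate pi/4 * sqrt(N/k) = 1103.4188; the exact maximiser is used here.)
Optimal iterations = 1103

1103


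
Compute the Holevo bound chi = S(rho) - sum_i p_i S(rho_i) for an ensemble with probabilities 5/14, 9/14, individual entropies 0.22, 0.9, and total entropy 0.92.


chi = S(rho) - sum_i p_i * S(rho_i)
Weighted entropy = 5/14 * 0.22 + 9/14 * 0.9
= 0.6571
chi = 0.92 - 0.6571
= 0.2629

0.2629


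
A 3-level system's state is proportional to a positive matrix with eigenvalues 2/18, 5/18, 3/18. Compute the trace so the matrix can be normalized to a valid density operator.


tr(M) = sum of eigenvalues
= 2/18 + 5/18 + 3/18
= 10/18
= 0.5556

0.5556


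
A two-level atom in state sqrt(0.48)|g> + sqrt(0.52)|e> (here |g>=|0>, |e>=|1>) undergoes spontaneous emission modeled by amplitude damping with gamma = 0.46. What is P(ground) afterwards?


For amplitude damping with parameter gamma on state sqrt(a)|0> + sqrt(b)|1>:
alpha^2 = 0.48, beta^2 = 0.52
P(|0>) = alpha^2 + gamma * beta^2
= 0.48 + 0.46 * 0.52
= 0.48 + 0.2392
= 0.7192

0.7192


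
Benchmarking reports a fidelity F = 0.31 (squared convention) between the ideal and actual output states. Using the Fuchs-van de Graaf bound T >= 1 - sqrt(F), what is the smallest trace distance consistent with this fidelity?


Fuchs-van de Graaf (squared-fidelity convention): 1 - sqrt(F) <= T <= sqrt(1 - F).
Lower bound: T >= 1 - sqrt(F)
sqrt(F) = sqrt(0.31) = 0.5568
T >= 1 - 0.5568
T >= 0.4432

0.4432


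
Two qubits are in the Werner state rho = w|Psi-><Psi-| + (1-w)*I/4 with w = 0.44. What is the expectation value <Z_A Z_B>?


|Psi-> = (|01> - |10>)/sqrt(2)
For the pure Bell state, <Z_A Z_B> = -1 (Bell-state Pauli correlator).
The maximally-mixed part I/4 has tr(I/4 * P tensor P) = 0 for any traceless Pauli P.
So <Z_A Z_B>_rho = w * (-1) + (1 - w) * 0
= 0.44 * (-1)
= -0.4400

-0.4400


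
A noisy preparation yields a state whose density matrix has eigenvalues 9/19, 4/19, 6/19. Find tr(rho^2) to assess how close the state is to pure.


tr(rho^2) = sum of eigenvalues squared
= (9/19)^2 + (4/19)^2 + (6/19)^2
= (81 + 16 + 36) / 361
= 133/361
= 0.3684

0.3684


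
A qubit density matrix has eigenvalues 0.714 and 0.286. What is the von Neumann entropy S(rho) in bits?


S = -p*log2(p) - (1-p)*log2(1-p)
p = 0.7140, 1-p = 0.2860
= -0.7140 * log2(0.7140) - 0.2860 * log2(0.2860)
= -(-0.3470) - (-0.5165)
= 0.8635

0.8635


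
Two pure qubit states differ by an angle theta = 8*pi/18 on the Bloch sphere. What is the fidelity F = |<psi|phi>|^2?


For states separated by angle theta on Bloch sphere:
F = cos^2(theta/2)
theta = 8*pi/18 = 1.3963
theta/2 = 0.6981
cos(theta/2) = 0.7660
F = 0.5868

0.5868


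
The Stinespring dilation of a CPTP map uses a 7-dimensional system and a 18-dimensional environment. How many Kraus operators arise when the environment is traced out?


Tracing out the environment in an orthonormal basis {|i>_E} gives Kraus operators K_i = <i|_E U |0>_E.
Number of Kraus operators = dim(H_env) = d_env
= 18

18


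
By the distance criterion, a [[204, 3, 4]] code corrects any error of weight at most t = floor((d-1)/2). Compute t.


Code parameters: [[204, 3, 4]], distance d = 4.
Number of correctable errors = floor((d-1)/2)
= floor((4 - 1)/2)
= floor(3/2)
= 1

1


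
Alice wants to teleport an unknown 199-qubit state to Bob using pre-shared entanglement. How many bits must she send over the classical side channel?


Quantum teleportation requires 2 classical bits per qubit teleported.
199 qubit(s) -> 2 * 199 = 398 classical bits

398


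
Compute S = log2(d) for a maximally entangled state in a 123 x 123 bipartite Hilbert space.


For a maximally entangled state in d x d:
S = log2(d) = log2(123)
= 6.9425

6.9425


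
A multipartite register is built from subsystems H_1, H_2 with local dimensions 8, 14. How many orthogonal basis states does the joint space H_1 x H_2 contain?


dim(H_1 x H_2) = 8 * 14
= 112

112


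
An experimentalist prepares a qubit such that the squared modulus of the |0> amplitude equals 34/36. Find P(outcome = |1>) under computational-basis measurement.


|alpha|^2 = 34/36 = 0.9444
|beta|^2 = 1 - 34/36 = 2/36 = 0.0556
P(|1>) = |beta|^2 = 0.0556

0.0556


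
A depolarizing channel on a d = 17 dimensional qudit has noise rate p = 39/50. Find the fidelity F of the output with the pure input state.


F = (1-p) + p/d
= (1 - 0.7800) + 0.7800/17
= 0.2200 + 0.0459
= 0.2659

0.2659


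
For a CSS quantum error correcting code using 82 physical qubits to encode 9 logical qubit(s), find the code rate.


Code rate R = k/n
= 9/82
= 0.1098

0.1098


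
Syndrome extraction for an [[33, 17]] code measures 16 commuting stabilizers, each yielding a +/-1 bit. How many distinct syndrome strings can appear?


Each stabilizer generator gives a binary (+1 or -1) measurement outcome.
With 16 independent generators:
Total syndromes = 2^16
= 65536

65536


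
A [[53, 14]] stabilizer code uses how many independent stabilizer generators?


For an [[n,k]] stabilizer code:
Number of stabilizer generators = n - k
= 53 - 14
= 39

39


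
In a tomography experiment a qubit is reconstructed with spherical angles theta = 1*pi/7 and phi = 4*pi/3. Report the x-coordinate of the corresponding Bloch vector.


theta = 0.4488, phi = 4.1888
r_x = sin(theta)*cos(phi) = 0.4339 * -0.5000
r_x = -0.2169

-0.2169


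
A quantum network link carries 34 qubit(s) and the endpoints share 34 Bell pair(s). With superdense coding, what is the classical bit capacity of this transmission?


Superdense coding allows 2 classical bits per shared entangled pair.
34 pair(s) -> 2 * 34 = 68 classical bits

68


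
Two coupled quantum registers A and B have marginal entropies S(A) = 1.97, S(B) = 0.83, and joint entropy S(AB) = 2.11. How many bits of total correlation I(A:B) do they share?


I(A:B) = S(A) + S(B) - S(AB)
= 1.97 + 0.83 - 2.11
= 0.6900

0.6900


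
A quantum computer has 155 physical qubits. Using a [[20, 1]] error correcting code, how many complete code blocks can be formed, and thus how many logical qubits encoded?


Each code block uses 20 physical qubits for 1 logical qubit(s).
Number of complete blocks = floor(155 / 20) = 7
Logical qubits = 7 * 1
= 7

7


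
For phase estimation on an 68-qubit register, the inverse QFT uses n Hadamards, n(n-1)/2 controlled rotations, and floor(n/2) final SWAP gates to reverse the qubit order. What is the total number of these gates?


Hadamard gates: 68
Controlled rotations: n*(n-1)/2 = 68*67/2 = 2278
SWAP gates: floor(n/2) = floor(68/2) = 34
Total = 68 + 2278 + 34
= 2380

2380


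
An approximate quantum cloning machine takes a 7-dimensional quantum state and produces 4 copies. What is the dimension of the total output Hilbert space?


Output space = H^(tensor 4) where dim(H) = 7
dim = 7^4
= 49 (after 2 factors)
= 343 (after 3 factors)
= 2401 (after 4 factors)
= 2401

2401


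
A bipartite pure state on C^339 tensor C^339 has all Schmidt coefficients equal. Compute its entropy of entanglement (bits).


For a maximally entangled state in d x d:
S = log2(d) = log2(339)
= 8.4051

8.4051


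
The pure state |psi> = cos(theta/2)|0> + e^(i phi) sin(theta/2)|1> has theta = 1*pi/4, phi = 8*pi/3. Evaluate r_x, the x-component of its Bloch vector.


theta = 0.7854, phi = 8.3776
r_x = sin(theta)*cos(phi) = 0.7071 * -0.5000
r_x = -0.3536

-0.3536


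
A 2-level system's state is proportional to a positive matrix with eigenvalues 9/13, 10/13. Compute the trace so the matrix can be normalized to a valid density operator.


tr(M) = sum of eigenvalues
= 9/13 + 10/13
= 19/13
= 1.4615

1.4615


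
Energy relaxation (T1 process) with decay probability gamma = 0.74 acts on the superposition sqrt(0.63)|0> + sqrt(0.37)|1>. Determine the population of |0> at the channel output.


For amplitude damping with parameter gamma on state sqrt(a)|0> + sqrt(b)|1>:
alpha^2 = 0.63, beta^2 = 0.37
P(|0>) = alpha^2 + gamma * beta^2
= 0.63 + 0.74 * 0.37
= 0.63 + 0.2738
= 0.9038

0.9038


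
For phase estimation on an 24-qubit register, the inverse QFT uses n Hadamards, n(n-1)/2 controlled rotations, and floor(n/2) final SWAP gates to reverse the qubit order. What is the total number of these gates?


Hadamard gates: 24
Controlled rotations: n*(n-1)/2 = 24*23/2 = 276
SWAP gates: floor(n/2) = floor(24/2) = 12
Total = 24 + 276 + 12
= 312

312


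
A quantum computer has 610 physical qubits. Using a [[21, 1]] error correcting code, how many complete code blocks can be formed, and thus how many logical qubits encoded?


Each code block uses 21 physical qubits for 1 logical qubit(s).
Number of complete blocks = floor(610 / 21) = 29
Logical qubits = 29 * 1
= 29

29


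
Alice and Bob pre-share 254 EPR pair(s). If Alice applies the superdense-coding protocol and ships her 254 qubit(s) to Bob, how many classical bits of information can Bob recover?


Superdense coding allows 2 classical bits per shared entangled pair.
254 pair(s) -> 2 * 254 = 508 classical bits

508


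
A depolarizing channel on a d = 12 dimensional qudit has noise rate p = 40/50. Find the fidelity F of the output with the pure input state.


F = (1-p) + p/d
= (1 - 0.8000) + 0.8000/12
= 0.2000 + 0.0667
= 0.2667

0.2667


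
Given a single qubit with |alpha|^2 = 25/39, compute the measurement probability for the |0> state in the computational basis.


|alpha|^2 = 25/39 = 0.6410
|beta|^2 = 1 - 25/39 = 14/39 = 0.3590
P(|0>) = |alpha|^2 = 0.6410

0.6410


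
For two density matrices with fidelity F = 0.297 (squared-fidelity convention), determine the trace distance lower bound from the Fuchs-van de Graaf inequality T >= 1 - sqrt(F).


Fuchs-van de Graaf (squared-fidelity convention): 1 - sqrt(F) <= T <= sqrt(1 - F).
Lower bound: T >= 1 - sqrt(F)
sqrt(F) = sqrt(0.297) = 0.5450
T >= 1 - 0.5450
T >= 0.4550

0.4550


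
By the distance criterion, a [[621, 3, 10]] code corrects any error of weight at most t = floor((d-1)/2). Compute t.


Code parameters: [[621, 3, 10]], distance d = 10.
Number of correctable errors = floor((d-1)/2)
= floor((10 - 1)/2)
= floor(9/2)
= 4

4


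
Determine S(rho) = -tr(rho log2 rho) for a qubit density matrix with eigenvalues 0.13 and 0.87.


S = -p*log2(p) - (1-p)*log2(1-p)
p = 0.1300, 1-p = 0.8700
= -0.1300 * log2(0.1300) - 0.8700 * log2(0.8700)
= -(-0.3826) - (-0.1748)
= 0.5574

0.5574


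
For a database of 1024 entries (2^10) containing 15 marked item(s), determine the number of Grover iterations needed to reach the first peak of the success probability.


After j Grover iterations the success probability is P(j) = sin^2((2j+1)*theta), where sin(theta) = sqrt(k/N).
N = 2^10 = 1024, k = 15
sin(theta) = sqrt(k/N) = 0.1210307296
theta = arcsin(sqrt(k/N)) = 0.1213281797 rad
P(j) reaches its first maximum when (2j+1)*theta is as close as possible to pi/2, i.e. j = round(pi/(4*theta) - 1/2).
pi/(4*theta) - 1/2 = 5.9733
(For comparison, the common estimate pi/4 * sqrt(N/k) = 6.4892; the exact maximiser is used here.)
Optimal iterations = 6

6


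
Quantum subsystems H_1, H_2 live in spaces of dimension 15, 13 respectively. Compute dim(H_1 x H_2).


dim(H_1 x H_2) = 15 * 13
= 195

195


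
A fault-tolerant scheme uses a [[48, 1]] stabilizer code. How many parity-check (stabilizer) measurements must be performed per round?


For an [[n,k]] stabilizer code:
Number of stabilizer generators = n - k
= 48 - 1
= 47

47


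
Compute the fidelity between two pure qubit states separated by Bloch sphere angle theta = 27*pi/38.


For states separated by angle theta on Bloch sphere:
F = cos^2(theta/2)
theta = 27*pi/38 = 2.2322
theta/2 = 1.1161
cos(theta/2) = 0.4392
F = 0.1929

0.1929


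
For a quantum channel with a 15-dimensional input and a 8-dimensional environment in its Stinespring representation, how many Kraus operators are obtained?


Tracing out the environment in an orthonormal basis {|i>_E} gives Kraus operators K_i = <i|_E U |0>_E.
Number of Kraus operators = dim(H_env) = d_env
= 8

8


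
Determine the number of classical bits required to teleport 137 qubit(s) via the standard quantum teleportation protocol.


Quantum teleportation requires 2 classical bits per qubit teleported.
137 qubit(s) -> 2 * 137 = 274 classical bits

274


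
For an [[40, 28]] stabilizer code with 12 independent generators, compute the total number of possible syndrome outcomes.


Each stabilizer generator gives a binary (+1 or -1) measurement outcome.
With 12 independent generators:
Total syndromes = 2^12
= 4096

4096


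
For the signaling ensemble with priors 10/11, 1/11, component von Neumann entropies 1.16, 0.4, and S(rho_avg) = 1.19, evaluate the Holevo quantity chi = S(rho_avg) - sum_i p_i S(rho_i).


chi = S(rho) - sum_i p_i * S(rho_i)
Weighted entropy = 10/11 * 1.16 + 1/11 * 0.4
= 1.0909
chi = 1.19 - 1.0909
= 0.0991

0.0991


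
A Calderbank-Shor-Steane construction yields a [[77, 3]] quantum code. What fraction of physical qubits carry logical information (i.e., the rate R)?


Code rate R = k/n
= 3/77
= 0.0390

0.0390


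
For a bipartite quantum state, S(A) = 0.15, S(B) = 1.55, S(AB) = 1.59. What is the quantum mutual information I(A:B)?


I(A:B) = S(A) + S(B) - S(AB)
= 0.15 + 1.55 - 1.59
= 0.1100

0.1100
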